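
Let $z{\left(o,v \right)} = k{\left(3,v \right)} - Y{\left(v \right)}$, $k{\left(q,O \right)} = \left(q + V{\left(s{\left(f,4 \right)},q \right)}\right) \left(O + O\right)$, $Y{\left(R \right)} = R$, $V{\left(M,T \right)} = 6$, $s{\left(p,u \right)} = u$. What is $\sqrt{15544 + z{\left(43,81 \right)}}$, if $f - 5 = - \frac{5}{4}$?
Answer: $\sqrt{16921} \approx 130.08$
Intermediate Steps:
$f = \frac{15}{4}$ ($f = 5 - \frac{5}{4} = \frac{15}{4} \approx 3.75$)
$k{\left(q,O \right)} = 2 O \left(6 + q\right)$ ($k{\left(q,O \right)} = \left(q + 6\right) \left(O + O\right) = \left(6 + q\right) 2 O = 2 O \left(6 + q\right)$)
$z{\left(o,v \right)} = 17 v$ ($z{\left(o,v \right)} = 2 v \left(6 + 3\right) - v = 2 v 9 - v = 18 v - v = 17 v$)
$\sqrt{15544 + z{\left(43,81 \right)}} = \sqrt{15544 + 17 \cdot 81} = \sqrt{15544 + 1377} = \sqrt{16921}$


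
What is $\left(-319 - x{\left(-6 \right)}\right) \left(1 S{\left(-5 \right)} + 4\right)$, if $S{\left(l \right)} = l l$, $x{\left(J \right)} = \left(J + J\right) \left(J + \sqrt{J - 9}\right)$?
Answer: $-11339 + 348 i \sqrt{15} \approx -11339.0 + 1347.8 i$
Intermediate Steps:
$x{\left(J \right)} = 2 J \left(J + \sqrt{-9 + J}\right)$
$S{\left(l \right)} = l^{2}$
$\left(-319 - x{\left(-6 \right)}\right) \left(1 S{\left(-5 \right)} + 4\right) = \left(-319 - 2 \left(-6\right) \left(-6 + \sqrt{-9 - 6}\right)\right) \left(1 \left(-5\right)^{2} + 4\right) = \left(-319 - 2 \left(-6\right) \left(-6 + \sqrt{-15}\right)\right) \left(1 \cdot 25 + 4\right) = \left(-319 - 2 \left(-6\right) \left(-6 + i \sqrt{15}\right)\right) \left(25 + 4\right) = \left(-319 - \left(72 - 12 i \sqrt{15}\right)\right) 29 = \left(-391 + 12 i \sqrt{15}\right) 29 = -11339 + 348 i \sqrt{15}$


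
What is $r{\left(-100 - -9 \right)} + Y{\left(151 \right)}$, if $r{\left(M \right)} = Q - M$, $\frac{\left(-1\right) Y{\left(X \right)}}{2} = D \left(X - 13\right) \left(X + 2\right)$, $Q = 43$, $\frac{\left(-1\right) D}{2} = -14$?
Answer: $-1182250$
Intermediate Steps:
$D = 28$ ($D = \left(-2\right) \left(-14\right) = 28$)
$Y{\left(X \right)} = - 56 \left(-13 + X\right) \left(2 + X\right)$ ($Y{\left(X \right)} = - 2 \cdot 28 \left(X - 13\right) \left(X + 2\right) = - 2 \cdot 28 \left(-13 + X\right) \left(2 + X\right) = - 56 \left(-13 + X\right) \left(2 + X\right)$)
$r{\left(M \right)} = 43 - M$
$r{\left(-100 - -9 \right)} + Y{\left(151 \right)} = \left(43 - \left(-100 - -9\right)\right) + \left(1456 - 56 \cdot 151^{2} + 616 \cdot 151\right) = \left(43 - \left(-100 + 9\right)\right) + \left(1456 - 1276856 + 93016\right) = \left(43 - -91\right) + \left(1456 - 1276856 + 93016\right) = \left(43 + 91\right) - 1182384 = 134 - 1182384 = -1182250$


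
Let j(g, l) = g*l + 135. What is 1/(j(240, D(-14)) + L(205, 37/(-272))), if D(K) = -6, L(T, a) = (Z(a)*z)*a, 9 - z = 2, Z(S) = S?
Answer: -73984/96539537 ≈ -0.00076636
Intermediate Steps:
z = 7 (z = 9 - 1*2 = 9 - 2 = 7)
L(T, a) = 7*a**2 (L(T, a) = (a*7)*a = (7*a)*a = 7*a**2)
j(g, l) = 135 + g*l
1/(j(240, D(-14)) + L(205, 37/(-272))) = 1/((135 + 240*(-6)) + 7*(37/(-272))**2) = 1/((135 - 1440) + 7*(37*(-1/272))**2) = 1/(-1305 + 7*(-37/272)**2) = 1/(-1305 + 7*(1369/73984)) = 1/(-1305 + 9583/73984) = 1/(-96539537/73984) = -73984/96539537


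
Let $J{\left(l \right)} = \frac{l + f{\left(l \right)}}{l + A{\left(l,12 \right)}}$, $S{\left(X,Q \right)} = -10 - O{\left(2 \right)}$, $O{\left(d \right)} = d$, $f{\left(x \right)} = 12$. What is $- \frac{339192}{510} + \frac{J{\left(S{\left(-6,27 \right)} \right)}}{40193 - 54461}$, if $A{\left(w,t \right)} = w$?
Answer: $- \frac{56532}{85} \approx -665.08$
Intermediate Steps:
$S{\left(X,Q \right)} = -12$ ($S{\left(X,Q \right)} = -10 - 2 = -12$)
$J{\left(l \right)} = \frac{12 + l}{2 l}$ ($J{\left(l \right)} = \frac{l + 12}{l + l} = \frac{12 + l}{2 l}$)
$- \frac{339192}{510} + \frac{J{\left(S{\left(-6,27 \right)} \right)}}{40193 - 54461} = - \frac{339192}{510} + \frac{\frac{1}{2} \frac{1}{-12} \left(12 - 12\right)}{40193 - 54461} = \left(-339192\right) \frac{1}{510} + \frac{\frac{1}{2} \left(- \frac{1}{12}\right) 0}{40193 - 54461} = - \frac{56532}{85} + \frac{0}{-14268} = - \frac{56532}{85} + 0 \left(- \frac{1}{14268}\right) = - \frac{56532}{85} + 0 = - \frac{56532}{85}$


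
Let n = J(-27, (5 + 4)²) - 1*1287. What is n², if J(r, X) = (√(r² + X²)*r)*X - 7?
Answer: 34869518446 + 152818812*√10 ≈ 3.5353e+10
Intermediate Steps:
J(r, X) = -7 + X*r*√(X² + r²) (J(r, X) = (√(X² + r²)*r)*X - 7 = (r*√(X² + r²))*X - 7 = X*r*√(X² + r²) - 7 = -7 + X*r*√(X² + r²))
n = -1294 - 59049*√10 (n = (-7 + (5 + 4)²*(-27)*√(((5 + 4)²)² + (-27)²)) - 1*1287 = (-7 + 9²*(-27)*√((9²)² + 729)) - 1287 = (-7 + 81*(-27)*√(81² + 729)) - 1287 = (-7 + 81*(-27)*√(6561 + 729)) - 1287 = (-7 + 81*(-27)*√7290) - 1287 = (-7 + 81*(-27)*(27*√10)) - 1287 = (-7 - 59049*√10) - 1287 = -1294 - 59049*√10 ≈ -1.8802e+5)
n² = (-1294 - 59049*√10)²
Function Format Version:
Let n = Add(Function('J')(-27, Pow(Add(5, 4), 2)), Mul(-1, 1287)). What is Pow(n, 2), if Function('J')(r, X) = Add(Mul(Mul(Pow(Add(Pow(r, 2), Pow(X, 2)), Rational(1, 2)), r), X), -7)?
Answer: Add(34869518446, Mul(152818812, Pow(10, Rational(1, 2)))) ≈ 3.5353e+10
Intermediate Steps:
Function('J')(r, X) = Add(-7, Mul(X, r, Pow(Add(Pow(X, 2), Pow(r, 2)), Rational(1, 2)))) (Function('J')(r, X) = Add(Mul(Mul(Pow(Add(Pow(X, 2), Pow(r, 2)), Rational(1, 2)), r), X), -7) = Add(Mul(Mul(r, Pow(Add(Pow(X, 2), Pow(r, 2)), Rational(1, 2))), X), -7) = Add(Mul(X, r, Pow(Add(Pow(X, 2), Pow(r, 2)), Rational(1, 2))), -7) = Add(-7, Mul(X, r, Pow(Add(Pow(X, 2), Pow(r, 2)), Rational(1, 2)))))
n = Add(-1294, Mul(-59049, Pow(10, Rational(1, 2)))) (n = Add(Add(-7, Mul(Pow(Add(5, 4), 2), -27, Pow(Add(Pow(Pow(Add(5, 4), 2), 2), Pow(-27, 2)), Rational(1, 2)))), Mul(-1, 1287)) = Add(Add(-7, Mul(Pow(9, 2), -27, Pow(Add(Pow(Pow(9, 2), 2), 729), Rational(1, 2)))), -1287) = Add(Add(-7, Mul(81, -27, Pow(Add(Pow(81, 2), 729), Rational(1, 2)))), -1287) = Add(Add(-7, Mul(81, -27, Pow(Add(6561, 729), Rational(1, 2)))), -1287) = Add(Add(-7, Mul(81, -27, Pow(7290, Rational(1, 2)))), -1287) = Add(Add(-7, Mul(81, -27, Mul(27, Pow(10, Rational(1, 2))))), -1287) = Add(Add(-7, Mul(-59049, Pow(10, Rational(1, 2)))), -1287) = Add(-1294, Mul(-59049, Pow(10, Rational(1, 2)))) ≈ -1.8802e+5)
Pow(n, 2) = Pow(Add(-1294, Mul(-59049, Pow(10, Rational(1, 2)))), 2)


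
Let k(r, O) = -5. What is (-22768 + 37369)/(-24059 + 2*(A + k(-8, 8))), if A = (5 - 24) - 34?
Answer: -14601/24175 ≈ -0.60397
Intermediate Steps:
A = -53 (A = -19 - 34 = -53)
(-22768 + 37369)/(-24059 + 2*(A + k(-8, 8))) = (-22768 + 37369)/(-24059 + 2*(-53 - 5)) = 14601/(-24059 + 2*(-58)) = 14601/(-24059 - 116) = 14601/(-24175) = 14601*(-1/24175) = -14601/24175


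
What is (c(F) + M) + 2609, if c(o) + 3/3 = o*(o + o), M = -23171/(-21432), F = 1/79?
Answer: 7425174493/2845896 ≈ 2609.1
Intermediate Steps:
F = 1/79 ≈ 0.012658
M = 493/456 (M = -23171*(-1/21432) = 493/456 ≈ 1.0811)
c(o) = -1 + 2*o² (c(o) = -1 + o*(o + o) = -1 + o*(2*o) = -1 + 2*o²)
(c(F) + M) + 2609 = ((-1 + 2*(1/79)²) + 493/456) + 2609 = ((-1 + 2*(1/6241)) + 493/456) + 2609 = ((-1 + 2/6241) + 493/456) + 2609 = (-6239/6241 + 493/456) + 2609 = 231829/2845896 + 2609 = 7425174493/2845896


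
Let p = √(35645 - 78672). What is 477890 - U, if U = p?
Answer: 477890 - I*√43027 ≈ 4.7789e+5 - 207.43*I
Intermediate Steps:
p = I*√43027 (p = √(-43027) = I*√43027 ≈ 207.43*I)
U = I*√43027 ≈ 207.43*I
477890 - U = 477890 - I*√43027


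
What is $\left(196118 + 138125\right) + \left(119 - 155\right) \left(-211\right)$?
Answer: $341839$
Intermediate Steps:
$\left(196118 + 138125\right) + \left(119 - 155\right) \left(-211\right) = 334243 - -7596 = 334243 + 7596 = 341839$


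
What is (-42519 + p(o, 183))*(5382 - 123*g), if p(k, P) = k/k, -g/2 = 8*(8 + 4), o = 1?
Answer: -1232936964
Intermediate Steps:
g = -192 (g = -16*(8 + 4) = -16*12 = -2*96 = -192)
p(k, P) = 1
(-42519 + p(o, 183))*(5382 - 123*g) = (-42519 + 1)*(5382 - 123*(-192)) = -42518*(5382 + 23616) = -42518*28998 = -1232936964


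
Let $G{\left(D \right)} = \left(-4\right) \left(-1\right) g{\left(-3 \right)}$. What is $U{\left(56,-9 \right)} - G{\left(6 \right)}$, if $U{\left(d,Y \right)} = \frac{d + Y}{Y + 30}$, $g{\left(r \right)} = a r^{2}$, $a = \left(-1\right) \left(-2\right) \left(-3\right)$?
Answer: $\frac{4583}{21} \approx 218.24$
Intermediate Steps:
$a = -6$ ($a = 2 \left(-3\right) = -6$)
$g{\left(r \right)} = - 6 r^{2}$
$U{\left(d,Y \right)} = \frac{Y + d}{30 + Y}$
$G{\left(D \right)} = -216$ ($G{\left(D \right)} = \left(-4\right) \left(-1\right) \left(- 6 \left(-3\right)^{2}\right) = 4 \left(\left(-6\right) 9\right) = 4 \left(-54\right) = -216$)
$U{\left(56,-9 \right)} - G{\left(6 \right)} = \frac{-9 + 56}{30 - 9} - -216 = \frac{1}{21} \cdot 47 + 216 = \frac{47}{21} + 216 = \frac{4583}{21}$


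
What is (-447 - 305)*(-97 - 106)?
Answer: 152656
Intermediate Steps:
(-447 - 305)*(-97 - 106) = -752*(-203) = 152656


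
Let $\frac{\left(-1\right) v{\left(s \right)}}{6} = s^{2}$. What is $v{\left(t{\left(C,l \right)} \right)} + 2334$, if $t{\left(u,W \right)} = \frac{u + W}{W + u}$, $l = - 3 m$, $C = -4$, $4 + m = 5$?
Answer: $2328$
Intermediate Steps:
$m = 1$ ($m = -4 + 5 = 1$)
$l = -3$ ($l = \left(-3\right) 1 = -3$)
$t{\left(u,W \right)} = 1$ ($t{\left(u,W \right)} = \frac{W + u}{W + u} = 1$)
$v{\left(s \right)} = - 6 s^{2}$
$v{\left(t{\left(C,l \right)} \right)} + 2334 = - 6 \cdot 1^{2} + 2334 = \left(-6\right) 1 + 2334 = -6 + 2334 = 2328$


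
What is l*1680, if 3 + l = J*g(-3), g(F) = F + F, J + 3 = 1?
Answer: 15120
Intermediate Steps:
J = -2 (J = -3 + 1 = -2)
g(F) = 2*F
l = 9 (l = -3 - 4*(-3) = -3 - 2*(-6) = -3 + 12 = 9)
l*1680 = 9*1680 = 15120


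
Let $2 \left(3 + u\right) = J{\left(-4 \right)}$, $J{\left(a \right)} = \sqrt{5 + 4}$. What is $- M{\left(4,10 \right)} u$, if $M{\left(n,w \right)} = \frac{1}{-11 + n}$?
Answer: $- \frac{3}{14} \approx -0.21429$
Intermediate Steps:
$J{\left(a \right)} = 3$ ($J{\left(a \right)} = \sqrt{9} = 3$)
$u = - \frac{3}{2}$ ($u = -3 + \frac{1}{2} \cdot 3 = -3 + \frac{3}{2} = - \frac{3}{2} \approx -1.5$)
$- M{\left(4,10 \right)} u = - \frac{1}{-11 + 4} \left(- \frac{3}{2}\right) = - \frac{1}{-7} \left(- \frac{3}{2}\right) = \left(-1\right) \left(- \frac{1}{7}\right) \left(- \frac{3}{2}\right) = \frac{1}{7} \left(- \frac{3}{2}\right) = - \frac{3}{14}$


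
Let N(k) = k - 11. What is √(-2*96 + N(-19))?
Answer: I*√222 ≈ 14.9*I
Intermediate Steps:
N(k) = -11 + k
√(-2*96 + N(-19)) = √(-2*96 + (-11 - 19)) = √(-192 - 30) = √(-222) = I*√222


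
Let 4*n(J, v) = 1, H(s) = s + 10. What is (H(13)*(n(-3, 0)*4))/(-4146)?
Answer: -23/4146 ≈ -0.0055475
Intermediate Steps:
H(s) = 10 + s
n(J, v) = ¼ (n(J, v) = (¼)*1 = ¼)
(H(13)*(n(-3, 0)*4))/(-4146) = ((10 + 13)*((¼)*4))/(-4146) = (23*1)*(-1/4146) = 23*(-1/4146) = -23/4146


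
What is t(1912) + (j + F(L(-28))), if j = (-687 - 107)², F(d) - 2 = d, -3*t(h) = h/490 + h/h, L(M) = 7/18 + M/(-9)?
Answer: 926746603/1470 ≈ 6.3044e+5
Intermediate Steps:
L(M) = 7/18 - M/9 (L(M) = 7*(1/18) + M*(-⅑) = 7/18 - M/9)
t(h) = -⅓ - h/1470 (t(h) = -(h/490 + h/h)/3 = -(h*(1/490) + 1)/3 = -(h/490 + 1)/3 = -(1 + h/490)/3 = -⅓ - h/1470)
F(d) = 2 + d
j = 630436 (j = (-794)² = 630436)
t(1912) + (j + F(L(-28))) = (-⅓ - 1/1470*1912) + (630436 + (2 + (7/18 - ⅑*(-28)))) = (-⅓ - 956/735) + (630436 + (2 + (7/18 + 28/9))) = -1201/735 + (630436 + (2 + 7/2)) = -1201/735 + (630436 + 11/2) = -1201/735 + 1260883/2 = 926746603/1470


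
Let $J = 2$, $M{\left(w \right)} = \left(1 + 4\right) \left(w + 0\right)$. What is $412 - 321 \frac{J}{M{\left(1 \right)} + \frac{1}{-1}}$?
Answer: $\frac{503}{2} \approx 251.5$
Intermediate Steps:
$M{\left(w \right)} = 5 w$
$412 - 321 \frac{J}{M{\left(1 \right)} + \frac{1}{-1}} = 412 - 321 \frac{1}{5 \cdot 1 + \frac{1}{-1}} \cdot 2 = 412 - 321 \frac{1}{5 - 1} \cdot 2 = 412 - 321 \cdot \frac{1}{4} \cdot 2 = 412 - \frac{321}{2} = \frac{503}{2}$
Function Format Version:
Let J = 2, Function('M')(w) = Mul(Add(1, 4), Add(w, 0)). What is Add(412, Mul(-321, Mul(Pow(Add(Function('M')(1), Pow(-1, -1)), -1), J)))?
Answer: Rational(503, 2) ≈ 251.50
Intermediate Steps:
Function('M')(w) = Mul(5, w)
Add(412, Mul(-321, Mul(Pow(Add(Function('M')(1), Pow(-1, -1)), -1), J))) = Add(412, Mul(-321, Mul(Pow(Add(Mul(5, 1), Pow(-1, -1)), -1), 2))) = Add(412, Mul(-321, Mul(Pow(Add(5, -1), -1), 2))) = Add(412, Mul(-321, Mul(Pow(4, -1), 2))) = Add(412, Mul(-321, Mul(Rational(1, 4), 2))) = Add(412, Mul(-321, Rational(1, 2))) = Add(412, Rational(-321, 2)) = Rational(503, 2)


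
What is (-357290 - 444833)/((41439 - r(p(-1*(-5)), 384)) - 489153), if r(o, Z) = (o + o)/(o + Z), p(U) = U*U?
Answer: 328068307/183115076 ≈ 1.7916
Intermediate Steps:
p(U) = U²
r(o, Z) = 2*o/(Z + o) (r(o, Z) = (2*o)/(Z + o) = 2*o/(Z + o))
(-357290 - 444833)/((41439 - r(p(-1*(-5)), 384)) - 489153) = (-357290 - 444833)/((41439 - 2*(-1*(-5))²/(384 + (-1*(-5))²)) - 489153) = -802123/((41439 - 2*5²/(384 + 5²)) - 489153) = -802123/((41439 - 2*25/(384 + 25)) - 489153) = -802123/((41439 - 2*25/409) - 489153) = -802123/((41439 - 1*50/409) - 489153) = -802123/((41439 - 50/409) - 489153) = -802123/(16948501/409 - 489153) = -802123/(-183115076/409) = -802123*(-409/183115076) = 328068307/183115076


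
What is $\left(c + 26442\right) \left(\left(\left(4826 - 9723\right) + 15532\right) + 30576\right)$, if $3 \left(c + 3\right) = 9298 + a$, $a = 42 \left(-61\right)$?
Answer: $1182110061$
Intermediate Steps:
$a = -2562$
$c = \frac{6727}{3}$ ($c = -3 + \frac{9298 - 2562}{3} = -3 + \frac{1}{3} \cdot 6736 = -3 + \frac{6736}{3} = \frac{6727}{3} \approx 2242.3$)
$\left(c + 26442\right) \left(\left(\left(4826 - 9723\right) + 15532\right) + 30576\right) = \left(\frac{6727}{3} + 26442\right) \left(\left(\left(4826 - 9723\right) + 15532\right) + 30576\right) = \frac{86053 \left(\left(-4897 + 15532\right) + 30576\right)}{3} = \frac{86053 \left(10635 + 30576\right)}{3} = \frac{86053}{3} \cdot 41211 = 1182110061$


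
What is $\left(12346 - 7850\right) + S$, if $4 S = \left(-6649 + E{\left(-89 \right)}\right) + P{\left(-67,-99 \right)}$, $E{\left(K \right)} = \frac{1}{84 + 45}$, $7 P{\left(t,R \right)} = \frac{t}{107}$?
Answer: $\frac{1095191141}{386484} \approx 2833.7$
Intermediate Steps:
$P{\left(t,R \right)} = \frac{t}{749}$ ($P{\left(t,R \right)} = \frac{t \frac{1}{107}}{7} = \frac{\frac{1}{107} t}{7} = \frac{t}{749}$)
$E{\left(K \right)} = \frac{1}{129}$
$S = - \frac{642440923}{386484}$ ($S = \frac{\left(-6649 + \frac{1}{129}\right) + \frac{1}{749} \left(-67\right)}{4} = \frac{- \frac{857720}{129} - \frac{67}{749}}{4} = \frac{1}{4} \left(- \frac{642440923}{96621}\right) = - \frac{642440923}{386484} \approx -1662.3$)
$\left(12346 - 7850\right) + S = \left(12346 - 7850\right) - \frac{642440923}{386484} = 4496 - \frac{642440923}{386484} = \frac{1095191141}{386484}$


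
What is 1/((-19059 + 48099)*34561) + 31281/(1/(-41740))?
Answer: -1310436511794273599/1003651440 ≈ -1.3057e+9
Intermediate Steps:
1/((-19059 + 48099)*34561) + 31281/(1/(-41740)) = (1/34561)/29040 + 31281/(-1/41740) = (1/29040)*(1/34561) + 31281*(-41740) = 1/1003651440 - 1305668940 = -1310436511794273599/1003651440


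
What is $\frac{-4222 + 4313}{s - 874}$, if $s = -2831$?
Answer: $- \frac{7}{285} \approx -0.024561$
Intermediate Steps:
$\frac{-4222 + 4313}{s - 874} = \frac{-4222 + 4313}{-2831 - 874} = \frac{91}{-3705} = 91 \left(- \frac{1}{3705}\right) = - \frac{7}{285}$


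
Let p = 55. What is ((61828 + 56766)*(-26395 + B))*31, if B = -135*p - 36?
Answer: -124468672384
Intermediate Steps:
B = -7461 (B = -135*55 - 36 = -7425 - 36 = -7461)
((61828 + 56766)*(-26395 + B))*31 = ((61828 + 56766)*(-26395 - 7461))*31 = (118594*(-33856))*31 = -4015118464*31 = -124468672384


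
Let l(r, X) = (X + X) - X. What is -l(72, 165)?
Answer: -165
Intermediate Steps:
l(r, X) = X (l(r, X) = 2*X - X = X)
-l(72, 165) = -1*165 = -165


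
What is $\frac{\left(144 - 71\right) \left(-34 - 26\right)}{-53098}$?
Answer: $\frac{2190}{26549} \approx 0.082489$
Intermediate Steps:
$\frac{\left(144 - 71\right) \left(-34 - 26\right)}{-53098} = 73 \left(-34 - 26\right) \left(- \frac{1}{53098}\right) = 73 \left(-60\right) \left(- \frac{1}{53098}\right) = \left(-4380\right) \left(- \frac{1}{53098}\right) = \frac{2190}{26549}$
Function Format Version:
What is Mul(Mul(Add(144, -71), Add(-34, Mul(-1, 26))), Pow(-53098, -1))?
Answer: Rational(2190, 26549) ≈ 0.082489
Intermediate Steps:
Mul(Mul(Add(144, -71), Add(-34, Mul(-1, 26))), Pow(-53098, -1)) = Mul(Mul(73, Add(-34, -26)), Rational(-1, 53098)) = Mul(Mul(73, -60), Rational(-1, 53098)) = Mul(-4380, Rational(-1, 53098)) = Rational(2190, 26549)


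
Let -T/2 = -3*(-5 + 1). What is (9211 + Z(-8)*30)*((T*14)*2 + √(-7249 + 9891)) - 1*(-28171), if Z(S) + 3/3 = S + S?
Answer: -5818901 + 8701*√2642 ≈ -5.3717e+6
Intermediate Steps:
Z(S) = -1 + 2*S (Z(S) = -1 + (S + S) = -1 + 2*S)
T = -24 (T = -(-6)*(-5 + 1) = -(-6)*(-4) = -2*12 = -24)
(9211 + Z(-8)*30)*((T*14)*2 + √(-7249 + 9891)) - 1*(-28171) = (9211 + (-1 + 2*(-8))*30)*(-24*14*2 + √(-7249 + 9891)) - 1*(-28171) = (9211 + (-1 - 16)*30)*(-336*2 + √2642) + 28171 = (9211 - 17*30)*(-672 + √2642) + 28171 = (9211 - 510)*(-672 + √2642) + 28171 = 8701*(-672 + √2642) + 28171 = (-5847072 + 8701*√2642) + 28171 = -5818901 + 8701*√2642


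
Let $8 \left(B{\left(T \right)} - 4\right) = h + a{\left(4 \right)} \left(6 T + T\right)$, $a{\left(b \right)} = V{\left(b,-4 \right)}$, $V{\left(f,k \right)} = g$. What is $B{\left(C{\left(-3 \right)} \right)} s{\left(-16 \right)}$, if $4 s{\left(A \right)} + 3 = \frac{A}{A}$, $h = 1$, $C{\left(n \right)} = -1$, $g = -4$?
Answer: $- \frac{61}{16} \approx -3.8125$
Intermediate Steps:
$V{\left(f,k \right)} = -4$
$a{\left(b \right)} = -4$
$B{\left(T \right)} = \frac{33}{8} - \frac{7 T}{2}$ ($B{\left(T \right)} = 4 + \frac{1 - 4 \left(6 T + T\right)}{8} = 4 + \frac{1 - 4 \cdot 7 T}{8} = 4 + \frac{1 - 28 T}{8} = 4 - \left(- \frac{1}{8} + \frac{7 T}{2}\right) = \frac{33}{8} - \frac{7 T}{2}$)
$s{\left(A \right)} = - \frac{1}{2}$ ($s{\left(A \right)} = - \frac{3}{4} + \frac{A \frac{1}{A}}{4} = - \frac{3}{4} + \frac{1}{4} \cdot 1 = - \frac{3}{4} + \frac{1}{4} = - \frac{1}{2}$)
$B{\left(C{\left(-3 \right)} \right)} s{\left(-16 \right)} = \left(\frac{33}{8} - - \frac{7}{2}\right) \left(- \frac{1}{2}\right) = \left(\frac{33}{8} + \frac{7}{2}\right) \left(- \frac{1}{2}\right) = \frac{61}{8} \left(- \frac{1}{2}\right) = - \frac{61}{16}$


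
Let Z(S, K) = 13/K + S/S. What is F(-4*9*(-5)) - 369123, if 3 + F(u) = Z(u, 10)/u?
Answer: -664426777/1800 ≈ -3.6913e+5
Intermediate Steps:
Z(S, K) = 1 + 13/K (Z(S, K) = 13/K + 1 = 1 + 13/K)
F(u) = -3 + 23/(10*u) (F(u) = -3 + ((13 + 10)/10)/u = -3 + ((⅒)*23)/u = -3 + 23/(10*u))
F(-4*9*(-5)) - 369123 = (-3 + 23/(10*((-4*9*(-5))))) - 369123 = (-3 + 23/(10*((-36*(-5))))) - 369123 = (-3 + (23/10)/180) - 369123 = (-3 + (23/10)*(1/180)) - 369123 = (-3 + 23/1800) - 369123 = -5377/1800 - 369123 = -664426777/1800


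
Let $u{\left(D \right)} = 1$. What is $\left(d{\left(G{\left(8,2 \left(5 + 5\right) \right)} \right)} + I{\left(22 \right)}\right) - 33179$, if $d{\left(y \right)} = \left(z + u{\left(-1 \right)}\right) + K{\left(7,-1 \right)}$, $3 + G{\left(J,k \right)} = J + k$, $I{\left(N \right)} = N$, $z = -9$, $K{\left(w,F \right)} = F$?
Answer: $-33166$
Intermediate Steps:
$G{\left(J,k \right)} = -3 + J + k$ ($G{\left(J,k \right)} = -3 + \left(J + k\right) = -3 + J + k$)
$d{\left(y \right)} = -9$ ($d{\left(y \right)} = \left(-9 + 1\right) - 1 = -8 - 1 = -9$)
$\left(d{\left(G{\left(8,2 \left(5 + 5\right) \right)} \right)} + I{\left(22 \right)}\right) - 33179 = \left(-9 + 22\right) - 33179 = 13 - 33179 = -33166$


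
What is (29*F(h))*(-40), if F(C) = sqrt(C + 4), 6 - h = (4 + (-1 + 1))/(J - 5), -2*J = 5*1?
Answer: -232*sqrt(2370)/3 ≈ -3764.8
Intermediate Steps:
J = -5/2 ≈ -2.5000
h = 98/15 (h = 6 - (4 + (-1 + 1))/(-5/2 - 5) = 6 - (4 + 0)/(-15/2) = 6 - 4*(-2)/15 = 6 - 1*(-8/15) = 6 + 8/15 = 98/15 ≈ 6.5333)
F(C) = sqrt(4 + C)
(29*F(h))*(-40) = (29*sqrt(4 + 98/15))*(-40) = (29*sqrt(158/15))*(-40) = (29*(sqrt(2370)/15))*(-40) = (29*sqrt(2370)/15)*(-40) = -232*sqrt(2370)/3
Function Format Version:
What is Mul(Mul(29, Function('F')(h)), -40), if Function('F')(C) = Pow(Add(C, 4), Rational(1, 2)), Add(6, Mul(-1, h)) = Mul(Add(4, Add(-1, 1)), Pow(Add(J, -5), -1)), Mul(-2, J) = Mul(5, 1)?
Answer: Mul(Rational(-232, 3), Pow(2370, Rational(1, 2))) ≈ -3764.8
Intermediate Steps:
J = Rational(-5, 2) (J = Mul(Rational(-1, 2), Mul(5, 1)) = Mul(Rational(-1, 2), 5) = Rational(-5, 2) ≈ -2.5000)
h = Rational(98, 15) (h = Add(6, Mul(-1, Mul(Add(4, Add(-1, 1)), Pow(Add(Rational(-5, 2), -5), -1)))) = Add(6, Mul(-1, Mul(Add(4, 0), Pow(Rational(-15, 2), -1)))) = Add(6, Mul(-1, Mul(4, Rational(-2, 15)))) = Add(6, Mul(-1, Rational(-8, 15))) = Add(6, Rational(8, 15)) = Rational(98, 15) ≈ 6.5333)
Function('F')(C) = Pow(Add(4, C), Rational(1, 2))
Mul(Mul(29, Function('F')(h)), -40) = Mul(Mul(29, Pow(Add(4, Rational(98, 15)), Rational(1, 2))), -40) = Mul(Mul(29, Pow(Rational(158, 15), Rational(1, 2))), -40) = Mul(Mul(29, Mul(Rational(1, 15), Pow(2370, Rational(1, 2)))), -40) = Mul(Mul(Rational(29, 15), Pow(2370, Rational(1, 2))), -40) = Mul(Rational(-232, 3), Pow(2370, Rational(1, 2)))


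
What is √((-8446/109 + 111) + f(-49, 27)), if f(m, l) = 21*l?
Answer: 4*√445919/109 ≈ 24.505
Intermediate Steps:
√((-8446/109 + 111) + f(-49, 27)) = √((-8446/109 + 111) + 21*27) = √((-8446/109 + 111) + 567) = √(3653/109 + 567) = √(65456/109) = 4*√445919/109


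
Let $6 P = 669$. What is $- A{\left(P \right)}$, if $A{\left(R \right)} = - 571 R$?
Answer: $\frac{127333}{2} \approx 63667.0$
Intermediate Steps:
$P = \frac{223}{2}$ ($P = \frac{1}{6} \cdot 669 = \frac{223}{2} \approx 111.5$)
$- A{\left(P \right)} = - \frac{\left(-571\right) 223}{2} = \left(-1\right) \left(- \frac{127333}{2}\right) = \frac{127333}{2}$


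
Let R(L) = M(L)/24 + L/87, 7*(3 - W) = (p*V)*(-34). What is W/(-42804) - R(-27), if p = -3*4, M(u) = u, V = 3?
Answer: 287515/199752 ≈ 1.4394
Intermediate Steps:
p = -12
W = -1203/7 (W = 3 - (-12*3)*(-34)/7 = 3 - (-36)*(-34)/7 = 3 - ⅐*1224 = 3 - 1224/7 = -1203/7 ≈ -171.86)
R(L) = 37*L/696 (R(L) = L/24 + L/87 = 37*L/696)
W/(-42804) - R(-27) = -1203/7/(-42804) - 37*(-27)/696 = -1203/7*(-1/42804) - 1*(-333/232) = 401/99876 + 333/232 = 287515/199752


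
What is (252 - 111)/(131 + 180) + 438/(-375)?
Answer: -27781/38875 ≈ -0.71462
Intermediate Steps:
(252 - 111)/(131 + 180) + 438/(-375) = 141/311 + 438*(-1/375) = 141*(1/311) - 146/125 = 141/311 - 146/125 = -27781/38875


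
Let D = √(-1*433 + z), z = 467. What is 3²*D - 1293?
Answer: -1293 + 9*√34 ≈ -1240.5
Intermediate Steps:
D = √34 (D = √(-1*433 + 467) = √(-433 + 467) = √34 ≈ 5.8309)
3²*D - 1293 = 3²*√34 - 1293 = 9*√34 - 1293 = -1293 + 9*√34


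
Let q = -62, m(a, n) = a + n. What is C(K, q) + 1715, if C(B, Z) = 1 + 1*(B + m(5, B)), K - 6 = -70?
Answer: 1593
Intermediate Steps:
K = -64 (K = 6 - 70 = -64)
C(B, Z) = 6 + 2*B (C(B, Z) = 1 + 1*(B + (5 + B)) = 1 + 1*(5 + 2*B) = 1 + (5 + 2*B) = 6 + 2*B)
C(K, q) + 1715 = (6 + 2*(-64)) + 1715 = (6 - 128) + 1715 = -122 + 1715 = 1593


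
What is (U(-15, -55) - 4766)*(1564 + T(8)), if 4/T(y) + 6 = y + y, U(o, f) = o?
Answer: -37396982/5 ≈ -7.4794e+6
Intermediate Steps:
T(y) = 4/(-6 + 2*y) (T(y) = 4/(-6 + (y + y)) = 4/(-6 + 2*y))
(U(-15, -55) - 4766)*(1564 + T(8)) = (-15 - 4766)*(1564 + 2/(-3 + 8)) = -4781*(1564 + 2/5) = -4781*(1564 + 2*(⅕)) = -4781*(1564 + ⅖) = -4781*7822/5 = -37396982/5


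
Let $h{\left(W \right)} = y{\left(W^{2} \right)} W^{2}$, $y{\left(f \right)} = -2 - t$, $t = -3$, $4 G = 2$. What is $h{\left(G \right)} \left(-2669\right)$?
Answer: $- \frac{2669}{4} \approx -667.25$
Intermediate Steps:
$G = \frac{1}{2}$ ($G = \frac{1}{4} \cdot 2 = \frac{1}{2} \approx 0.5$)
$y{\left(f \right)} = 1$ ($y{\left(f \right)} = -2 - -3 = -2 + 3 = 1$)
$h{\left(W \right)} = W^{2}$ ($h{\left(W \right)} = 1 W^{2} = W^{2}$)
$h{\left(G \right)} \left(-2669\right) = \left(\frac{1}{2}\right)^{2} \left(-2669\right) = \frac{1}{4} \left(-2669\right) = - \frac{2669}{4}$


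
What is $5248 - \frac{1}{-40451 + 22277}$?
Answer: $\frac{95377153}{18174} \approx 5248.0$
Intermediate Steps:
$5248 - \frac{1}{-40451 + 22277} = 5248 - \frac{1}{-18174} = 5248 - - \frac{1}{18174} = 5248 + \frac{1}{18174} = \frac{95377153}{18174}$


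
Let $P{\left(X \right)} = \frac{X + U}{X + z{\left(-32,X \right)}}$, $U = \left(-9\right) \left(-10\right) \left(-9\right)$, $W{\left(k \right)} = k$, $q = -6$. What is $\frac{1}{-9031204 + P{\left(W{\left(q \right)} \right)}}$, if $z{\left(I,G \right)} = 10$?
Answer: $- \frac{1}{9031408} \approx -1.1072 \cdot 10^{-7}$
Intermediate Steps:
$U = -810$ ($U = 90 \left(-9\right) = -810$)
$P{\left(X \right)} = \frac{-810 + X}{10 + X}$ ($P{\left(X \right)} = \frac{X - 810}{X + 10} = \frac{-810 + X}{10 + X}$)
$\frac{1}{-9031204 + P{\left(W{\left(q \right)} \right)}} = \frac{1}{-9031204 + \frac{-810 - 6}{10 - 6}} = \frac{1}{-9031204 + \frac{1}{4} \left(-816\right)} = \frac{1}{-9031204 - 204} = \frac{1}{-9031408} = - \frac{1}{9031408}$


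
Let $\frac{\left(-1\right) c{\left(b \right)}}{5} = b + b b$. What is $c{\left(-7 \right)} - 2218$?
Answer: $-2428$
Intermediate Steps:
$c{\left(b \right)} = - 5 b - 5 b^{2}$ ($c{\left(b \right)} = - 5 \left(b + b b\right) = - 5 \left(b + b^{2}\right) = - 5 b - 5 b^{2}$)
$c{\left(-7 \right)} - 2218 = \left(-5\right) \left(-7\right) \left(1 - 7\right) - 2218 = \left(-5\right) \left(-7\right) \left(-6\right) - 2218 = -210 - 2218 = -2428$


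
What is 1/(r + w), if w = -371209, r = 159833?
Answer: -1/211376 ≈ -4.7309e-6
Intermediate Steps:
1/(r + w) = 1/(159833 - 371209) = 1/(-211376) = -1/211376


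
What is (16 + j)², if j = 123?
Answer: 19321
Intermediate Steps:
(16 + j)² = (16 + 123)² = 139² = 19321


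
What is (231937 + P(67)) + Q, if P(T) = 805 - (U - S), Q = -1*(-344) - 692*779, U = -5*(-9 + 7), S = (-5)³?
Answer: -306117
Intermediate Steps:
S = -125
U = 10 (U = -5*(-2) = 10)
Q = -538724 (Q = 344 - 539068 = -538724)
P(T) = 670 (P(T) = 805 - (10 - 1*(-125)) = 805 - (10 + 125) = 805 - 1*135 = 805 - 135 = 670)
(231937 + P(67)) + Q = (231937 + 670) - 538724 = 232607 - 538724 = -306117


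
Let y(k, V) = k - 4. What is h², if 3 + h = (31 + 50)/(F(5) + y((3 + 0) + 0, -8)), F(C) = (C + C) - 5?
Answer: 4761/16 ≈ 297.56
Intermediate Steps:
F(C) = -5 + 2*C (F(C) = 2*C - 5 = -5 + 2*C)
y(k, V) = -4 + k
h = 69/4 (h = -3 + (31 + 50)/((-5 + 2*5) + (-4 + ((3 + 0) + 0))) = -3 + 81/((-5 + 10) + (-4 + (3 + 0))) = -3 + 81/(5 + (-4 + 3)) = -3 + 81/(5 - 1) = -3 + 81/4 = 69/4 ≈ 17.250)
h² = (69/4)² = 4761/16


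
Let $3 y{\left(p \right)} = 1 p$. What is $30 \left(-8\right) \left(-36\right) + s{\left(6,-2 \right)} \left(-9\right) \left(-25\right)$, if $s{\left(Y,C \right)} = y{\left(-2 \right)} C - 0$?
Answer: $8940$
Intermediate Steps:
$y{\left(p \right)} = \frac{p}{3}$ ($y{\left(p \right)} = \frac{1 p}{3} = \frac{p}{3}$)
$s{\left(Y,C \right)} = - \frac{2 C}{3}$ ($s{\left(Y,C \right)} = \frac{1}{3} \left(-2\right) C - 0 = - \frac{2 C}{3} + 0 = - \frac{2 C}{3}$)
$30 \left(-8\right) \left(-36\right) + s{\left(6,-2 \right)} \left(-9\right) \left(-25\right) = 30 \left(-8\right) \left(-36\right) + \left(- \frac{2}{3}\right) \left(-2\right) \left(-9\right) \left(-25\right) = \left(-240\right) \left(-36\right) + \frac{4}{3} \left(-9\right) \left(-25\right) = 8640 - -300 = 8640 + 300 = 8940$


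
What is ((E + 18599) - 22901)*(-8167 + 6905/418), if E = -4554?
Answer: 15085757628/209 ≈ 7.2181e+7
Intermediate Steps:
((E + 18599) - 22901)*(-8167 + 6905/418) = ((-4554 + 18599) - 22901)*(-8167 + 6905/418) = (14045 - 22901)*(-8167 + 6905*(1/418)) = -8856*(-8167 + 6905/418) = -8856*(-3406901/418) = 15085757628/209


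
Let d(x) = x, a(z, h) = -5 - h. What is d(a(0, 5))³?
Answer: -1000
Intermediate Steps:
d(a(0, 5))³ = (-5 - 1*5)³ = (-5 - 5)³ = (-10)³ = -1000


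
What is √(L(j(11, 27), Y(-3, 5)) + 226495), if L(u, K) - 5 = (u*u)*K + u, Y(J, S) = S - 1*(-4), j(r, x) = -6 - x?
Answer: 6*√6563 ≈ 486.07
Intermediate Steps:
Y(J, S) = 4 + S (Y(J, S) = S + 4 = 4 + S)
L(u, K) = 5 + u + K*u² (L(u, K) = 5 + ((u*u)*K + u) = 5 + (u²*K + u) = 5 + (K*u² + u) = 5 + (u + K*u²) = 5 + u + K*u²)
√(L(j(11, 27), Y(-3, 5)) + 226495) = √((5 + (-6 - 1*27) + (4 + 5)*(-6 - 1*27)²) + 226495) = √((5 + (-6 - 27) + 9*(-6 - 27)²) + 226495) = √((5 - 33 + 9*(-33)²) + 226495) = √((5 - 33 + 9*1089) + 226495) = √((5 - 33 + 9801) + 226495) = √(9773 + 226495) = √236268 = 6*√6563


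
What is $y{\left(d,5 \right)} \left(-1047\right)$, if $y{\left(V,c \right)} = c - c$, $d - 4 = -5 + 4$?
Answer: $0$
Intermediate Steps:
$d = 3$ ($d = 4 + \left(-5 + 4\right) = 4 - 1 = 3$)
$y{\left(V,c \right)} = 0$
$y{\left(d,5 \right)} \left(-1047\right) = 0 \left(-1047\right) = 0$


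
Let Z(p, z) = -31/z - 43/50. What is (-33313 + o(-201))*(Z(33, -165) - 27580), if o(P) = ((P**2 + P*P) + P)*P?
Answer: 369391914715213/825 ≈ 4.4775e+11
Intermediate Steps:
o(P) = P*(P + 2*P**2) (o(P) = ((P**2 + P**2) + P)*P = (2*P**2 + P)*P = (P + 2*P**2)*P = P*(P + 2*P**2))
Z(p, z) = -43/50 - 31/z (Z(p, z) = -31/z - 43*1/50 = -31/z - 43/50 = -43/50 - 31/z)
(-33313 + o(-201))*(Z(33, -165) - 27580) = (-33313 + (-201)**2*(1 + 2*(-201)))*((-43/50 - 31/(-165)) - 27580) = (-33313 + 40401*(1 - 402))*((-43/50 - 31*(-1/165)) - 27580) = (-33313 + 40401*(-401))*((-43/50 + 31/165) - 27580) = (-33313 - 16200801)*(-1109/1650 - 27580) = -16234114*(-45508109/1650) = 369391914715213/825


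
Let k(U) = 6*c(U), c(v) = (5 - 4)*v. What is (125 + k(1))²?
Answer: 17161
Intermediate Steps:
c(v) = v (c(v) = 1*v = v)
k(U) = 6*U
(125 + k(1))² = (125 + 6*1)² = (125 + 6)² = 131² = 17161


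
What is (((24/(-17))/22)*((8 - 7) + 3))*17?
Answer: -48/11 ≈ -4.3636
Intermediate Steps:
(((24/(-17))/22)*((8 - 7) + 3))*17 = (((24*(-1/17))*(1/22))*(1 + 3))*17 = (-24/17*1/22*4)*17 = -12/187*4*17 = -48/187*17 = -48/11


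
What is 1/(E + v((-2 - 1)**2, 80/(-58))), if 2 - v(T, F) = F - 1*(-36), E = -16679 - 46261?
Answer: -29/1826206 ≈ -1.5880e-5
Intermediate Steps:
E = -62940
v(T, F) = -34 - F (v(T, F) = 2 - (F - 1*(-36)) = 2 - (F + 36) = 2 - (36 + F) = 2 + (-36 - F) = -34 - F)
1/(E + v((-2 - 1)**2, 80/(-58))) = 1/(-62940 + (-34 - 80/(-58))) = 1/(-62940 + (-34 - 80*(-1)/58)) = 1/(-62940 + (-34 - 1*(-40/29))) = 1/(-62940 + (-34 + 40/29)) = 1/(-62940 - 946/29) = 1/(-1826206/29) = -29/1826206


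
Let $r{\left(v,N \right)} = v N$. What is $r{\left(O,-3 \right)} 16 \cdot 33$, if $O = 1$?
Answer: $-1584$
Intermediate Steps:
$r{\left(v,N \right)} = N v$
$r{\left(O,-3 \right)} 16 \cdot 33 = \left(-3\right) 1 \cdot 16 \cdot 33 = \left(-3\right) 16 \cdot 33 = \left(-48\right) 33 = -1584$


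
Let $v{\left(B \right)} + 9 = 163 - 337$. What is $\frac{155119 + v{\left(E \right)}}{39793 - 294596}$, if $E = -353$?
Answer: $- \frac{154936}{254803} \approx -0.60806$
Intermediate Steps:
$v{\left(B \right)} = -183$ ($v{\left(B \right)} = -9 + \left(163 - 337\right) = -9 - 174 = -183$)
$\frac{155119 + v{\left(E \right)}}{39793 - 294596} = \frac{155119 - 183}{39793 - 294596} = \frac{154936}{-254803} = 154936 \left(- \frac{1}{254803}\right) = - \frac{154936}{254803}$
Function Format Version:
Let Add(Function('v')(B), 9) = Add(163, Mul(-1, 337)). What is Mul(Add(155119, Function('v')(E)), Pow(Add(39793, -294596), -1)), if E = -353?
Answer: Rational(-154936, 254803) ≈ -0.60806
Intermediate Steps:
Function('v')(B) = -183 (Function('v')(B) = Add(-9, Add(163, Mul(-1, 337))) = Add(-9, Add(163, -337)) = Add(-9, -174) = -183)
Mul(Add(155119, Function('v')(E)), Pow(Add(39793, -294596), -1)) = Mul(Add(155119, -183), Pow(Add(39793, -294596), -1)) = Mul(154936, Pow(-254803, -1)) = Mul(154936, Rational(-1, 254803)) = Rational(-154936, 254803)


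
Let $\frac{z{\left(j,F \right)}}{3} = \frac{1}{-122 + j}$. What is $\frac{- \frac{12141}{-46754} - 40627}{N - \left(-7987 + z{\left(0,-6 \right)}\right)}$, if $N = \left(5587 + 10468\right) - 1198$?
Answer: $- \frac{115867219637}{65151021067} \approx -1.7784$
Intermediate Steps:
$z{\left(j,F \right)} = \frac{3}{-122 + j}$
$N = 14857$ ($N = 16055 - 1198 = 14857$)
$\frac{- \frac{12141}{-46754} - 40627}{N - \left(-7987 + z{\left(0,-6 \right)}\right)} = \frac{- \frac{12141}{-46754} - 40627}{14857 + \left(7987 - \frac{3}{-122 + 0}\right)} = \frac{\left(-12141\right) \left(- \frac{1}{46754}\right) - 40627}{14857 + \left(7987 - \frac{3}{-122}\right)} = \frac{\frac{12141}{46754} - 40627}{14857 + \left(7987 - 3 \left(- \frac{1}{122}\right)\right)} = - \frac{1899462617}{46754 \left(14857 + \left(7987 - - \frac{3}{122}\right)\right)} = - \frac{1899462617}{46754 \left(14857 + \left(7987 + \frac{3}{122}\right)\right)} = - \frac{1899462617}{46754 \left(14857 + \frac{974417}{122}\right)} = - \frac{1899462617}{46754 \cdot \frac{2786971}{122}} = \left(- \frac{1899462617}{46754}\right) \frac{122}{2786971} = - \frac{115867219637}{65151021067}$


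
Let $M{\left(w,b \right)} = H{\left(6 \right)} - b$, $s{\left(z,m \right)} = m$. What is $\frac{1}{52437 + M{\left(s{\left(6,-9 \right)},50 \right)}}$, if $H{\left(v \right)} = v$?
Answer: $\frac{1}{52393} \approx 1.9087 \cdot 10^{-5}$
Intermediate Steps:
$M{\left(w,b \right)} = 6 - b$
$\frac{1}{52437 + M{\left(s{\left(6,-9 \right)},50 \right)}} = \frac{1}{52437 + \left(6 - 50\right)} = \frac{1}{52437 - 44} = \frac{1}{52393}$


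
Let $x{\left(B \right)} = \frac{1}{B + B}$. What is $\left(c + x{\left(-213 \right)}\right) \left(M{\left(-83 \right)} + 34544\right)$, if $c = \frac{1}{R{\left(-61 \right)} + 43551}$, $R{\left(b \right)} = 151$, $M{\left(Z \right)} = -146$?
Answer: $- \frac{124050654}{1551421} \approx -79.959$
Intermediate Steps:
$x{\left(B \right)} = \frac{1}{2 B}$
$c = \frac{1}{43702}$ ($c = \frac{1}{151 + 43551} = \frac{1}{43702} \approx 2.2882 \cdot 10^{-5}$)
$\left(c + x{\left(-213 \right)}\right) \left(M{\left(-83 \right)} + 34544\right) = \left(\frac{1}{43702} + \frac{1}{2 \left(-213\right)}\right) \left(-146 + 34544\right) = \left(\frac{1}{43702} + \frac{1}{2} \left(- \frac{1}{213}\right)\right) 34398 = \left(\frac{1}{43702} - \frac{1}{426}\right) 34398 = \left(- \frac{10819}{4654263}\right) 34398 = - \frac{124050654}{1551421}$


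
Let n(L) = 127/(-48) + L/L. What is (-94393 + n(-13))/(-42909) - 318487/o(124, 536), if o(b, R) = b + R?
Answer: -54414632867/113279760 ≈ -480.36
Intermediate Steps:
n(L) = -79/48 (n(L) = 127*(-1/48) + 1 = -127/48 + 1 = -79/48)
o(b, R) = R + b
(-94393 + n(-13))/(-42909) - 318487/o(124, 536) = (-94393 - 79/48)/(-42909) - 318487/(536 + 124) = -4530943/48*(-1/42909) - 318487/660 = 4530943/2059632 - 318487*1/660 = 4530943/2059632 - 318487/660 = -54414632867/113279760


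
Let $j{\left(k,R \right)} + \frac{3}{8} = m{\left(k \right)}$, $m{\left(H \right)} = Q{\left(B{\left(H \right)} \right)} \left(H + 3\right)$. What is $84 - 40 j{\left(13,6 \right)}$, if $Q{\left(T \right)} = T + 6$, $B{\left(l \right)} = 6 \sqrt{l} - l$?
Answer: $4579 - 3840 \sqrt{13} \approx -9266.3$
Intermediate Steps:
$B{\left(l \right)} = - l + 6 \sqrt{l}$
$Q{\left(T \right)} = 6 + T$
$m{\left(H \right)} = \left(3 + H\right) \left(6 - H + 6 \sqrt{H}\right)$ ($m{\left(H \right)} = \left(6 + \left(- H + 6 \sqrt{H}\right)\right) \left(H + 3\right) = \left(6 - H + 6 \sqrt{H}\right) \left(3 + H\right) = \left(3 + H\right) \left(6 - H + 6 \sqrt{H}\right)$)
$j{\left(k,R \right)} = - \frac{3}{8} + \left(3 + k\right) \left(6 - k + 6 \sqrt{k}\right)$
$84 - 40 j{\left(13,6 \right)} = 84 - 40 \left(- \frac{3}{8} + \left(3 + 13\right) \left(6 - 13 + 6 \sqrt{13}\right)\right) = 84 - 40 \left(- \frac{3}{8} + 16 \left(6 - 13 + 6 \sqrt{13}\right)\right) = 84 - 40 \left(- \frac{3}{8} + 16 \left(-7 + 6 \sqrt{13}\right)\right) = 84 - 40 \left(- \frac{3}{8} - \left(112 - 96 \sqrt{13}\right)\right) = 84 - 40 \left(- \frac{899}{8} + 96 \sqrt{13}\right) = 84 + \left(4495 - 3840 \sqrt{13}\right) = 4579 - 3840 \sqrt{13}$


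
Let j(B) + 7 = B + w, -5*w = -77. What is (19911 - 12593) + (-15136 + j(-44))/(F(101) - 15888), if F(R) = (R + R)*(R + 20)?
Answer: 3328883/455 ≈ 7316.2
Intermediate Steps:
w = 77/5 (w = -⅕*(-77) = 77/5 ≈ 15.400)
F(R) = 2*R*(20 + R) (F(R) = (2*R)*(20 + R) = 2*R*(20 + R))
j(B) = 42/5 + B (j(B) = -7 + (B + 77/5) = -7 + (77/5 + B) = 42/5 + B)
(19911 - 12593) + (-15136 + j(-44))/(F(101) - 15888) = (19911 - 12593) + (-15136 + (42/5 - 44))/(2*101*(20 + 101) - 15888) = 7318 + (-15136 - 178/5)/(2*101*121 - 15888) = 7318 - 75858/(5*(24442 - 15888)) = 7318 - 75858/5/8554 = 7318 - 75858/5*1/8554 = 7318 - 807/455 = 3328883/455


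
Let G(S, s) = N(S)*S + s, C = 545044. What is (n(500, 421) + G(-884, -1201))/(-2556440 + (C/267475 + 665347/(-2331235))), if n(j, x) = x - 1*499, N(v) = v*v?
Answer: 86150310236347052475/318811921737490897 ≈ 270.22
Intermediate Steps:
N(v) = v²
G(S, s) = s + S³ (G(S, s) = S²*S + s = S³ + s = s + S³)
n(j, x) = -499 + x (n(j, x) = x - 499 = -499 + x)
(n(500, 421) + G(-884, -1201))/(-2556440 + (C/267475 + 665347/(-2331235))) = ((-499 + 421) + (-1201 + (-884)³))/(-2556440 + (545044/267475 + 665347/(-2331235))) = (-78 + (-1201 - 690807104))/(-2556440 + (545044*(1/267475) + 665347*(-1/2331235))) = (-78 - 690808305)/(-2556440 + (545044/267475 - 665347/2331235)) = -690808383/(-2556440 + 218532392103/124709416325) = -690808383/(-318811921737490897/124709416325) = -690808383*(-124709416325/318811921737490897) = 86150310236347052475/318811921737490897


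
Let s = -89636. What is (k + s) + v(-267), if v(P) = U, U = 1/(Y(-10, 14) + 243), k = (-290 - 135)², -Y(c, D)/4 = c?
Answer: 25749888/283 ≈ 90989.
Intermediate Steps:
Y(c, D) = -4*c
k = 180625 (k = (-425)² = 180625)
U = 1/283 (U = 1/(-4*(-10) + 243) = 1/(40 + 243) = 1/283 ≈ 0.0035336)
v(P) = 1/283
(k + s) + v(-267) = (180625 - 89636) + 1/283 = 90989 + 1/283 = 25749888/283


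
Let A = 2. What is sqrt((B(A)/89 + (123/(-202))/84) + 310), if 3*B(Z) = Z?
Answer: sqrt(176743465191930)/755076 ≈ 17.607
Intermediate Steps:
B(Z) = Z/3
sqrt((B(A)/89 + (123/(-202))/84) + 310) = sqrt((((1/3)*2)/89 + (123/(-202))/84) + 310) = sqrt(((2/3)*(1/89) + (123*(-1/202))*(1/84)) + 310) = sqrt((2/267 - 123/202*1/84) + 310) = sqrt((2/267 - 41/5656) + 310) = sqrt(365/1510152 + 310) = sqrt(468147485/1510152) = sqrt(176743465191930)/755076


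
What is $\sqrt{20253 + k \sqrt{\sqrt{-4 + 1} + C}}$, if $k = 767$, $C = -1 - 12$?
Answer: $\sqrt{20253 + 767 \sqrt{-13 + i \sqrt{3}}} \approx 143.28 + 9.6716 i$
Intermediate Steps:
$C = -13$ ($C = -1 - 12 = -13$)
$\sqrt{20253 + k \sqrt{\sqrt{-4 + 1} + C}} = \sqrt{20253 + 767 \sqrt{\sqrt{-4 + 1} - 13}} = \sqrt{20253 + 767 \sqrt{\sqrt{-3} - 13}} = \sqrt{20253 + 767 \sqrt{i \sqrt{3} - 13}} = \sqrt{20253 + 767 \sqrt{-13 + i \sqrt{3}}}$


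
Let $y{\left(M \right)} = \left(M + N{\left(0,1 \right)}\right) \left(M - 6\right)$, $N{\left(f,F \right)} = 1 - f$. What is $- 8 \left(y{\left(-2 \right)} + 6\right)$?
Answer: $-112$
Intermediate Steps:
$y{\left(M \right)} = \left(1 + M\right) \left(-6 + M\right)$ ($y{\left(M \right)} = \left(M + \left(1 - 0\right)\right) \left(M - 6\right) = \left(M + \left(1 + 0\right)\right) \left(-6 + M\right) = \left(M + 1\right) \left(-6 + M\right) = \left(1 + M\right) \left(-6 + M\right)$)
$- 8 \left(y{\left(-2 \right)} + 6\right) = - 8 \left(\left(-6 + \left(-2\right)^{2} - -10\right) + 6\right) = - 8 \left(\left(-6 + 4 + 10\right) + 6\right) = - 8 \left(8 + 6\right) = \left(-8\right) 14 = -112$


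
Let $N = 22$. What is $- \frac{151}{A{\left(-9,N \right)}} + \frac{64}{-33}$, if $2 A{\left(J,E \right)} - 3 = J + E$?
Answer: $- \frac{5495}{264} \approx -20.814$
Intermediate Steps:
$A{\left(J,E \right)} = \frac{3}{2} + \frac{E}{2} + \frac{J}{2}$ ($A{\left(J,E \right)} = \frac{3}{2} + \frac{J + E}{2} = \frac{3}{2} + \frac{E + J}{2} = \frac{3}{2} + \left(\frac{E}{2} + \frac{J}{2}\right) = \frac{3}{2} + \frac{E}{2} + \frac{J}{2}$)
$- \frac{151}{A{\left(-9,N \right)}} + \frac{64}{-33} = - \frac{151}{\frac{3}{2} + \frac{1}{2} \cdot 22 + \frac{1}{2} \left(-9\right)} + \frac{64}{-33} = - \frac{151}{\frac{3}{2} + 11 - \frac{9}{2}} + 64 \left(- \frac{1}{33}\right) = - \frac{151}{8} - \frac{64}{33} = - \frac{5495}{264}$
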